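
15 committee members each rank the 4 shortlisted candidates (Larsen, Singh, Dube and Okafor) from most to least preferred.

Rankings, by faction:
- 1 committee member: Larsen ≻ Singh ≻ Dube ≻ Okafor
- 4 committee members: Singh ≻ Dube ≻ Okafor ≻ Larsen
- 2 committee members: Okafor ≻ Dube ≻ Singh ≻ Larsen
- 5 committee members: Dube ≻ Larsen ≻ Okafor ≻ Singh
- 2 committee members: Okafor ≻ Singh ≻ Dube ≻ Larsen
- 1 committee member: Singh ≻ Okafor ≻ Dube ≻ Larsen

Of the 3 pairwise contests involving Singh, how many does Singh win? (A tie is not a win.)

Singh against each rival (15 committee members):
Singh vs Larsen: Singh wins 9–6.
Singh vs Dube: 8 to 7, Singh.
Singh vs Okafor: Singh is ranked higher on 1+4+1 = 6 ballots, Okafor on 9. Okafor wins 9–6.
Singh beats Larsen, Dube; loses to Okafor — 2 pairwise wins.

2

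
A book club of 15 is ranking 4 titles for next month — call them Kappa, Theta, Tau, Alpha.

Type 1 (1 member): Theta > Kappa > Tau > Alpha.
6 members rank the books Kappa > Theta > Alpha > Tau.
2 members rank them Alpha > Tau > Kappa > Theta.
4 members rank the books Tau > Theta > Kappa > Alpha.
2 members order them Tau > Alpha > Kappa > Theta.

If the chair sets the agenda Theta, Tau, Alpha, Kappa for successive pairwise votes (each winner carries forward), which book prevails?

Round 1: Theta vs Tau — 7–8, Tau advances.
Round 2: Tau vs Alpha — 7–8, Alpha advances.
Round 3: Alpha vs Kappa — 4–11, Kappa advances.
Kappa survives the agenda.

Kappa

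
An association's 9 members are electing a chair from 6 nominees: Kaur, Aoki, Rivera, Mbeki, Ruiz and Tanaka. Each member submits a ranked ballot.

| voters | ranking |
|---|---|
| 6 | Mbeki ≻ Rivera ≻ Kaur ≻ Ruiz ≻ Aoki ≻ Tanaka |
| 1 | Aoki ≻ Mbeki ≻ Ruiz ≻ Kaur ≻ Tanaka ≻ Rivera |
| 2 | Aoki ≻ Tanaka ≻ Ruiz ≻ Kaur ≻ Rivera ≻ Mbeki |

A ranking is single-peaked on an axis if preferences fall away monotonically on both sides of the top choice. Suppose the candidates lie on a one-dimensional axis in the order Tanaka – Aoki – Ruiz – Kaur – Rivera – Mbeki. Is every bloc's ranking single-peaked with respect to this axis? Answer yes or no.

no

Axis positions: Tanaka=1, Aoki=2, Ruiz=3, Kaur=4, Rivera=5, Mbeki=6.
Bloc 1 (peak Mbeki at position 6): ranking walks positions 6-5-4-3-2-1, expanding outward from the peak — single-peaked.
Bloc 2: ranking walks positions 2-6-3-4-1-5; Mbeki is ranked above Ruiz even though Ruiz lies between Mbeki and the peak Aoki on the axis — preferences dip and rise again. Not single-peaked.
Bloc 3 (peak Aoki at position 2): ranking walks positions 2-1-3-4-5-6, expanding outward from the peak — single-peaked.
Bloc 2 violates single-peakedness, so the profile is not single-peaked on this axis.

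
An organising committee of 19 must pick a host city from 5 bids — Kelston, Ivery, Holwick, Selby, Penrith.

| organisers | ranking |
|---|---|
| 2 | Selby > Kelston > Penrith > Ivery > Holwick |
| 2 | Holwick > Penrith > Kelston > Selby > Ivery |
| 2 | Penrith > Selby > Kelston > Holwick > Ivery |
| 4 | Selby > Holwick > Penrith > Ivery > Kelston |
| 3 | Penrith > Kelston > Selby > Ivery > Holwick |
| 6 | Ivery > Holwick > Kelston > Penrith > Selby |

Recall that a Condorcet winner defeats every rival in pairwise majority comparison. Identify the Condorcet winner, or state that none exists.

Head-to-head results (19 organisers):
Kelston vs Ivery: Ivery, 10–9.
Kelston vs Holwick: Holwick wins 12–7.
Kelston–Selby: Kelston 11–8.
Kelston vs Penrith: Penrith, 11–8.
Ivery–Holwick: Ivery 11–8.
Ivery–Selby: Selby 13–6.
Ivery vs Penrith: 6 to 13, Penrith.
Holwick vs Selby: Holwick is ranked higher on 2+6 = 8 ballots, Selby on 11. Selby wins 11–8.
Holwick–Penrith: Holwick 12–7.
Selby vs Penrith: Penrith, 13–6.
Every city loses at least once (Kelston loses to Ivery; Ivery loses to Selby; Holwick loses to Ivery; Selby loses to Kelston; Penrith loses to Holwick). The majority relation contains the cycle Kelston → Selby → Ivery → Kelston, so there is no Condorcet winner.

none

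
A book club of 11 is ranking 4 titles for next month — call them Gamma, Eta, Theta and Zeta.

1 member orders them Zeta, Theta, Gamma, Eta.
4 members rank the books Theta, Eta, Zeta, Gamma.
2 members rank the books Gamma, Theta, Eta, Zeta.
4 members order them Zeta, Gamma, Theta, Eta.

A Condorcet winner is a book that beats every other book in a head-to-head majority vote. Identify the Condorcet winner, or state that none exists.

none

Head-to-head results (11 members):
Gamma vs Eta: Gamma wins 7–4.
Gamma vs Theta: Gamma, 6–5.
Gamma vs Zeta: Zeta wins 9–2.
Eta vs Theta: Theta wins 11–0.
Eta vs Zeta: Eta wins 6–5.
Theta vs Zeta: Theta wins 6–5.
No book is unbeaten: Gamma loses to Zeta; Eta loses to Gamma; Theta loses to Gamma; Zeta loses to Eta. In particular Gamma beats Eta beats Zeta beats Gamma is a majority cycle — no Condorcet winner exists.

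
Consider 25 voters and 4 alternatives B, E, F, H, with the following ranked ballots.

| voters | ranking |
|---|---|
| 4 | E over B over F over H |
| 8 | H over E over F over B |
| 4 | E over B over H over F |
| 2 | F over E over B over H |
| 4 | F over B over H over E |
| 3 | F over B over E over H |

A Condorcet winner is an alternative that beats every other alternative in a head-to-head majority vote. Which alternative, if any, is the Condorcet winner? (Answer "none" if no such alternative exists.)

Pairwise majorities:
B vs E: E wins 18–7.
B vs F: F, 17–8.
B–H: B 17–8.
E vs F: E, 16–9.
E–H: E 13–12.
F vs H: F wins 13–12.
E defeats every rival head-to-head and is the Condorcet winner.

E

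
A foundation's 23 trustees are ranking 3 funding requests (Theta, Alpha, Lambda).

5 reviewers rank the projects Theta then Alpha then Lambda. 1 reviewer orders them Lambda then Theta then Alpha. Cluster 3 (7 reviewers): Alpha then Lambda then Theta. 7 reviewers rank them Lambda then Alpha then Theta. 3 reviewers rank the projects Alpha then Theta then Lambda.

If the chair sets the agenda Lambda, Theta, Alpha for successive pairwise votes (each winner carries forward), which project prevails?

Round 1: Lambda vs Theta — 15–8, Lambda advances.
Round 2: Lambda vs Alpha — 8–15, Alpha advances.
Alpha survives the agenda.

Alpha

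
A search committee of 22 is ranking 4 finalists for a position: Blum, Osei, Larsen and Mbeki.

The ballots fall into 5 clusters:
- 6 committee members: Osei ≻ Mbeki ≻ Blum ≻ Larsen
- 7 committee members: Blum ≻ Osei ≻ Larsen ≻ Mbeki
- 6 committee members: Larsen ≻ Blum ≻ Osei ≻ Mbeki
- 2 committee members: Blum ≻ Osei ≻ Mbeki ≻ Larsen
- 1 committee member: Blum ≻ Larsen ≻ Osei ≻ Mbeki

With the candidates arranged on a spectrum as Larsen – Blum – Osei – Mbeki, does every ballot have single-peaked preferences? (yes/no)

Axis positions: Larsen=1, Blum=2, Osei=3, Mbeki=4.
Cluster 1 (peak Osei at position 3): ranking walks positions 3-4-2-1, expanding outward from the peak — single-peaked.
Cluster 2 (peak Blum at position 2): ranking walks positions 2-3-1-4, expanding outward from the peak — single-peaked.
Cluster 3 (peak Larsen at position 1): ranking walks positions 1-2-3-4, expanding outward from the peak — single-peaked.
Cluster 4 (peak Blum at position 2): ranking walks positions 2-3-4-1, expanding outward from the peak — single-peaked.
Cluster 5 (peak Blum at position 2): ranking walks positions 2-1-3-4, expanding outward from the peak — single-peaked.
Every ranking is single-peaked on this axis.

yes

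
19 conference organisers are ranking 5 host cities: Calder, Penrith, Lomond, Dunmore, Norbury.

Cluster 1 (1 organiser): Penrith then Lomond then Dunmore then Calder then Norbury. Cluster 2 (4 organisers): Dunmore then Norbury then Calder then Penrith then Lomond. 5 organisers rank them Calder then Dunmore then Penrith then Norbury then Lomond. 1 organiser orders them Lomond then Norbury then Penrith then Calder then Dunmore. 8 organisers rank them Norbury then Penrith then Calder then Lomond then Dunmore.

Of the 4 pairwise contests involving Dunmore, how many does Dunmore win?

1

Dunmore against each rival (19 organisers):
Dunmore vs Calder: Calder wins 14–5.
Dunmore vs Penrith: Penrith wins 10–9.
Dunmore vs Lomond: Dunmore is ranked higher on 4+5 = 9 ballots, Lomond on 10. Lomond wins 10–9.
Dunmore vs Norbury: Dunmore preferred on 1+4+5 = 10 ballots; Dunmore wins 10–9.
Dunmore beats Norbury; loses to Calder, Penrith, Lomond — 1 pairwise win.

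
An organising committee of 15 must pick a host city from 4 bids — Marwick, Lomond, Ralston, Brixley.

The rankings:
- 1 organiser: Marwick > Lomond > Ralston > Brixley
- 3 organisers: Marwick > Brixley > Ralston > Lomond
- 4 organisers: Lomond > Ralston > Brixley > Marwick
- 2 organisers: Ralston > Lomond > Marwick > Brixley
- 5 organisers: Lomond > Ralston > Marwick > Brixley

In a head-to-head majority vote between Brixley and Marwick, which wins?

Ballots ranking Brixley above Marwick: 4.
Ballots ranking Marwick above Brixley: 15 − 4 = 11.
Marwick wins the head-to-head 11–4.

Marwick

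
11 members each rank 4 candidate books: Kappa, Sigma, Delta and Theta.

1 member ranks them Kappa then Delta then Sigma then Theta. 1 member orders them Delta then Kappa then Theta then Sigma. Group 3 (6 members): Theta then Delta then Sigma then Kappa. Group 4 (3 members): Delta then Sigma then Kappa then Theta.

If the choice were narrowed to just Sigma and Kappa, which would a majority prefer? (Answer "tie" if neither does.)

Sigma

Ballots ranking Sigma above Kappa: 6 + 3 = 9.
Ballots ranking Kappa above Sigma: 11 − 9 = 2.
Sigma wins the head-to-head 9–2.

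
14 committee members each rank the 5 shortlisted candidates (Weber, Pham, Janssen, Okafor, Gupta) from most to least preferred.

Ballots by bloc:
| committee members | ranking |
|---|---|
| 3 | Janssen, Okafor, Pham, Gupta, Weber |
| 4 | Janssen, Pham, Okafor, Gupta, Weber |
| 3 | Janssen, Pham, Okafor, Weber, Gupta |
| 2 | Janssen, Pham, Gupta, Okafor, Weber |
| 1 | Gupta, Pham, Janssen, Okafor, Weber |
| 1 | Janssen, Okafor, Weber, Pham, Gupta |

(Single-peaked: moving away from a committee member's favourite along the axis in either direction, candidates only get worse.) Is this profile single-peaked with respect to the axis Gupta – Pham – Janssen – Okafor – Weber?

Axis positions: Gupta=1, Pham=2, Janssen=3, Okafor=4, Weber=5.
Bloc 1 (peak Janssen at position 3): ranking walks positions 3-4-2-1-5, expanding outward from the peak — single-peaked.
Bloc 2 (peak Janssen at position 3): ranking walks positions 3-2-4-1-5, expanding outward from the peak — single-peaked.
Bloc 3 (peak Janssen at position 3): ranking walks positions 3-2-4-5-1, expanding outward from the peak — single-peaked.
Bloc 4 (peak Janssen at position 3): ranking walks positions 3-2-1-4-5, expanding outward from the peak — single-peaked.
Bloc 5 (peak Gupta at position 1): ranking walks positions 1-2-3-4-5, expanding outward from the peak — single-peaked.
Bloc 6 (peak Janssen at position 3): ranking walks positions 3-4-5-2-1, expanding outward from the peak — single-peaked.
Every ranking is single-peaked on this axis.

yes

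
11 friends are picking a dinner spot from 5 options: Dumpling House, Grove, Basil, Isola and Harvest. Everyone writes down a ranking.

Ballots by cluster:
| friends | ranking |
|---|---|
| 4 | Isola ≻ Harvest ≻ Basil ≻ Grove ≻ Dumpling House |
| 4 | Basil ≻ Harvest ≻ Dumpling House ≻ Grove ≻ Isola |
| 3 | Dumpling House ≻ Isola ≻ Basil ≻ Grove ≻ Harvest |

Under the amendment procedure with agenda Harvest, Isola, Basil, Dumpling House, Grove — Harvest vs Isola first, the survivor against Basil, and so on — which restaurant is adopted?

Dumpling House

Round 1: Harvest vs Isola — 4–7, Isola advances.
Round 2: Isola vs Basil — 7–4, Isola advances.
Round 3: Isola vs Dumpling House — 4–7, Dumpling House advances.
Round 4: Dumpling House vs Grove — 7–4, Dumpling House advances.
Dumpling House survives the agenda.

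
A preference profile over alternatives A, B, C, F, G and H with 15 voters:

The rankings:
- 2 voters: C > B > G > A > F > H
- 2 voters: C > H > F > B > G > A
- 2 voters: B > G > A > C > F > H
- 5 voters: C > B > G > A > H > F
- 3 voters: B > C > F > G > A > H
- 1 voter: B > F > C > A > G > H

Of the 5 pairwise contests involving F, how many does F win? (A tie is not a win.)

F against each rival (15 voters):
F vs A: F preferred on 2+3+1 = 6 ballots; A wins 9–6.
F vs B: B, 13–2.
F–C: C 14–1.
F vs G: F preferred on 2+3+1 = 6 ballots; G wins 9–6.
F vs H: F wins 8–7.
F beats H; loses to A, B, C, G — 1 pairwise win.

1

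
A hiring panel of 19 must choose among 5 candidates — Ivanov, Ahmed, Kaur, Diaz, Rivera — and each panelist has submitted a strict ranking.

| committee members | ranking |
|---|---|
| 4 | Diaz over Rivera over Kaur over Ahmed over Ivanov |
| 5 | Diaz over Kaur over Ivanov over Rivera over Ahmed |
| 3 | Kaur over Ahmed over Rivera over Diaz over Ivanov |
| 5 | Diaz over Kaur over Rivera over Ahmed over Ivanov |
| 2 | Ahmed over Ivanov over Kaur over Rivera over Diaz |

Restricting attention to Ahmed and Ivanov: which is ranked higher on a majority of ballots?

Ballots ranking Ahmed above Ivanov: 4 + 3 + 5 + 2 = 14.
Ballots ranking Ivanov above Ahmed: 19 − 14 = 5.
Ahmed wins the head-to-head 14–5.

Ahmed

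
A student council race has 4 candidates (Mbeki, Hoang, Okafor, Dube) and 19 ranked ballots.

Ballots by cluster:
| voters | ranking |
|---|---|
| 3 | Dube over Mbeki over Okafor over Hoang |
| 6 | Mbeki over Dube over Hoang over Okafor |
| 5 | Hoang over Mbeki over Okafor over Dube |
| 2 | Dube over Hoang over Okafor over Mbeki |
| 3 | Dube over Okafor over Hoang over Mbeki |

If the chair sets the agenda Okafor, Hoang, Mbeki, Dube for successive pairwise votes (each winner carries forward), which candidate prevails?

Round 1: Okafor vs Hoang — 6–13, Hoang advances.
Round 2: Hoang vs Mbeki — 10–9, Hoang advances.
Round 3: Hoang vs Dube — 5–14, Dube advances.
Dube survives the agenda.

Dube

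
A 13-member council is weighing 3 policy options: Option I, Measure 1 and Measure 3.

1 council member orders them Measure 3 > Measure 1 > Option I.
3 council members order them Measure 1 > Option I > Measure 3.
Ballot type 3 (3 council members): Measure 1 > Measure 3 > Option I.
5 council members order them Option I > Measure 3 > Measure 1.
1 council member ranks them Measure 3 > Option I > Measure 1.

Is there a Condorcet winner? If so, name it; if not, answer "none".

Pairwise majorities:
Option I vs Measure 1: 5+1 = 6 for Option I, 7 for Measure 1 — Measure 1 by 7–6.
Option I vs Measure 3: 3+5 = 8 for Option I, 5 for Measure 3 — Option I by 8–5.
Measure 1 vs Measure 3: Measure 1 is ranked higher on 3+3 = 6 ballots, Measure 3 on 7. Measure 3 wins 7–6.
Every option loses at least once (Option I loses to Measure 1; Measure 1 loses to Measure 3; Measure 3 loses to Option I). The majority relation contains the cycle Option I beats Measure 3 beats Measure 1 beats Option I, so there is no Condorcet winner.

none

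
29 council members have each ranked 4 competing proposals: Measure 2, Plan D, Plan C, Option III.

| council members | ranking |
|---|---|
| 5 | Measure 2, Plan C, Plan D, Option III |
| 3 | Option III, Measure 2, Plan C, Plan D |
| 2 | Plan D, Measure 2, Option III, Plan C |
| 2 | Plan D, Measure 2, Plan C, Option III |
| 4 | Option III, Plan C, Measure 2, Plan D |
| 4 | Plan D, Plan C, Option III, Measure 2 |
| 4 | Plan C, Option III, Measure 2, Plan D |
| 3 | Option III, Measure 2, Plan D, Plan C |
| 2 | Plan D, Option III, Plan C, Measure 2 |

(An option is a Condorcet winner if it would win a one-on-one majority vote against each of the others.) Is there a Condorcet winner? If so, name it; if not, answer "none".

Check each pair by majority over 29 ballots:
Measure 2 vs Plan D: Measure 2 wins 19–10.
Measure 2 vs Plan C: Measure 2 wins 15–14.
Measure 2–Option III: Option III 20–9.
Plan D–Plan C: Plan C 16–13.
Plan D–Option III: Plan D 15–14.
Plan C vs Option III: Plan C wins 15–14.
Every option loses at least once (Measure 2 loses to Option III; Plan D loses to Measure 2; Plan C loses to Measure 2; Option III loses to Plan D). The majority relation contains the cycle Measure 2 → Plan D → Option III → Measure 2, so there is no Condorcet winner.

none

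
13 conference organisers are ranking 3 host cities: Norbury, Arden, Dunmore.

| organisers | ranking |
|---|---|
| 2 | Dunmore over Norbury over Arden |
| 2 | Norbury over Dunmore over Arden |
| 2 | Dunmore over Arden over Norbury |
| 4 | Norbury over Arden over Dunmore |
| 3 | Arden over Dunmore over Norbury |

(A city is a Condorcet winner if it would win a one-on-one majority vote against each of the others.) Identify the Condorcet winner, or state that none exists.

Head-to-head results (13 organisers):
Norbury vs Arden: Norbury, 8–5.
Norbury vs Dunmore: Dunmore wins 7–6.
Arden vs Dunmore: Arden preferred on 4+3 = 7 ballots; Arden wins 7–6.
Each city drops at least one matchup (Norbury loses to Dunmore; Arden loses to Norbury; Dunmore loses to Arden); the cycle Norbury beats Arden beats Dunmore beats Norbury rules out a Condorcet winner.

none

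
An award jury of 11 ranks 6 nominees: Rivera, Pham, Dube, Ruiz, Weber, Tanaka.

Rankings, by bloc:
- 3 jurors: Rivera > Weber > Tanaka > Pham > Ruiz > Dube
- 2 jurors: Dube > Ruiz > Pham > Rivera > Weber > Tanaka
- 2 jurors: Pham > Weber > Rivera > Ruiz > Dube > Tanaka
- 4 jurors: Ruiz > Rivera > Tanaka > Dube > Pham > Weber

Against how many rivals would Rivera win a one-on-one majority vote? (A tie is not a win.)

4

Rivera against each rival (11 jurors):
Rivera vs Pham: 7 to 4, Rivera.
Rivera vs Dube: Rivera wins 9–2.
Rivera vs Ruiz: 5 to 6, Ruiz.
Rivera vs Weber: Rivera wins 9–2.
Rivera vs Tanaka: Rivera, 11–0.
Rivera beats Pham, Dube, Weber, Tanaka; loses to Ruiz — 4 pairwise wins.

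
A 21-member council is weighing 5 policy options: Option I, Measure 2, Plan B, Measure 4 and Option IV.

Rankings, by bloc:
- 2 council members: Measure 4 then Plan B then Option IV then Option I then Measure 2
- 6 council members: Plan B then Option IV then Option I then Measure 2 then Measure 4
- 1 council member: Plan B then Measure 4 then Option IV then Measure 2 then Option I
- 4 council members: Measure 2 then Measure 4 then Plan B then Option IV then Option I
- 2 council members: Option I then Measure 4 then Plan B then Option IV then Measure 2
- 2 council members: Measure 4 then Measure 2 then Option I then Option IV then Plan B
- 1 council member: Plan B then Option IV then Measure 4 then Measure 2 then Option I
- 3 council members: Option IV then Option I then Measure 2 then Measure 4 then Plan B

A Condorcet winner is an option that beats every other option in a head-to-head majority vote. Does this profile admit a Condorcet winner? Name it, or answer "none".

none

Check each pair by majority over 21 ballots:
Option I vs Measure 2: 13 to 8, Option I.
Option I vs Plan B: 7 to 14, Plan B.
Option I vs Measure 4: 11 to 10, Option I.
Option I vs Option IV: Option I preferred on 2+2 = 4 ballots; Option IV wins 17–4.
Measure 2 vs Plan B: Plan B, 12–9.
Measure 2 vs Measure 4: 6+4+3 = 13 for Measure 2, 8 for Measure 4 — Measure 2 by 13–8.
Measure 2 vs Option IV: Measure 2 preferred on 4+2 = 6 ballots; Option IV wins 15–6.
Plan B vs Measure 4: Measure 4, 13–8.
Plan B vs Option IV: 2+6+1+4+2+1 = 16 for Plan B, 5 for Option IV — Plan B by 16–5.
Measure 4 vs Option IV: Measure 4, 11–10.
Every option loses at least once (Option I loses to Plan B; Measure 2 loses to Option I; Plan B loses to Measure 4; Measure 4 loses to Option I; Option IV loses to Plan B). The majority relation contains the cycle Option I → Measure 4 → Plan B → Option I, so there is no Condorcet winner.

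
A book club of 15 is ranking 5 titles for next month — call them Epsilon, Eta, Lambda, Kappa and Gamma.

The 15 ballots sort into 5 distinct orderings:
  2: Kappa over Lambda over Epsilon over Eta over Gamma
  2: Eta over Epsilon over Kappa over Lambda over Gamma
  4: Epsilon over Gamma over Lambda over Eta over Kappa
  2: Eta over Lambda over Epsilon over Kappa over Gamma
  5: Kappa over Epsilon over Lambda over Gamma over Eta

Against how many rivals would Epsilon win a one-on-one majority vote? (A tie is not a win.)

4

Epsilon against each rival (15 members):
Epsilon vs Eta: Epsilon preferred on 2+4+5 = 11 ballots; Epsilon wins 11–4.
Epsilon–Lambda: Epsilon 11–4.
Epsilon vs Kappa: Epsilon preferred on 2+4+2 = 8 ballots; Epsilon wins 8–7.
Epsilon vs Gamma: Epsilon is ranked higher on 2+2+4+2+5 = 15 ballots, Gamma on 0. Epsilon wins 15–0.
Epsilon beats Eta, Lambda, Kappa, Gamma — 4 pairwise wins.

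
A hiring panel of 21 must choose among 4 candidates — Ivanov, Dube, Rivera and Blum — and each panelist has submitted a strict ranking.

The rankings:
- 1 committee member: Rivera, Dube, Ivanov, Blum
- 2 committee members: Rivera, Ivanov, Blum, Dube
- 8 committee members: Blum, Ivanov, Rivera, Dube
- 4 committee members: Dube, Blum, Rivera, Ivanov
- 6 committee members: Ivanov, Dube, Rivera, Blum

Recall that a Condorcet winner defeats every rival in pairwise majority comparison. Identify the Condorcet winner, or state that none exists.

none

Pairwise majorities:
Ivanov vs Dube: Ivanov, 16–5.
Ivanov vs Rivera: Ivanov wins 14–7.
Ivanov–Blum: Blum 12–9.
Dube–Rivera: Rivera 11–10.
Dube vs Blum: Dube, 11–10.
Rivera–Blum: Blum 12–9.
Each candidate drops at least one matchup (Ivanov loses to Blum; Dube loses to Ivanov; Rivera loses to Ivanov; Blum loses to Dube); the cycle Ivanov → Dube → Blum → Ivanov rules out a Condorcet winner.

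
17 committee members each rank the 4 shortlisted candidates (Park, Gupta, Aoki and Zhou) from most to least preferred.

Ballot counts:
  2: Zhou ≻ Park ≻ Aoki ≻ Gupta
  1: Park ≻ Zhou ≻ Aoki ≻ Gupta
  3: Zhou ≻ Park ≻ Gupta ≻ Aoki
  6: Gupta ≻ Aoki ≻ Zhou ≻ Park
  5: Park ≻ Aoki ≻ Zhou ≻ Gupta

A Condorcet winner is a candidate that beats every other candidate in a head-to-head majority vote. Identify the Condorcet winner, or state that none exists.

Check each pair by majority over 17 ballots:
Park vs Gupta: 11 to 6, Park.
Park vs Aoki: Park is ranked higher on 2+1+3+5 = 11 ballots, Aoki on 6. Park wins 11–6.
Park vs Zhou: Park preferred on 1+5 = 6 ballots; Zhou wins 11–6.
Gupta vs Aoki: Gupta is ranked higher on 3+6 = 9 ballots, Aoki on 8. Gupta wins 9–8.
Gupta vs Zhou: Gupta preferred on 6 ballots; Zhou wins 11–6.
Aoki vs Zhou: 11 to 6, Aoki.
No candidate is unbeaten: Park loses to Zhou; Gupta loses to Park; Aoki loses to Park; Zhou loses to Aoki. In particular Park → Aoki → Zhou → Park is a majority cycle — no Condorcet winner exists.

none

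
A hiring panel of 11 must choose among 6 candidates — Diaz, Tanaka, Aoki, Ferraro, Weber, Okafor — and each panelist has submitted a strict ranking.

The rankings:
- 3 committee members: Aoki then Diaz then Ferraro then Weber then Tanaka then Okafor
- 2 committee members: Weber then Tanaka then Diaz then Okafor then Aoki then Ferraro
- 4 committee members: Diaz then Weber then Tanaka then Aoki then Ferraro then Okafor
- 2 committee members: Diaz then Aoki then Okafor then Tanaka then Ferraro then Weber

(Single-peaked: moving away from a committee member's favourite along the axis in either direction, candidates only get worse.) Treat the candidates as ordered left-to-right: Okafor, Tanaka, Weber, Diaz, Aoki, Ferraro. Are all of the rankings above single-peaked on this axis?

Axis positions: Okafor=1, Tanaka=2, Weber=3, Diaz=4, Aoki=5, Ferraro=6.
Type 1 (peak Aoki at position 5): ranking walks positions 5-4-6-3-2-1, expanding outward from the peak — single-peaked.
Type 2 (peak Weber at position 3): ranking walks positions 3-2-4-1-5-6, expanding outward from the peak — single-peaked.
Type 3 (peak Diaz at position 4): ranking walks positions 4-3-2-5-6-1, expanding outward from the peak — single-peaked.
Type 4: ranking walks positions 4-5-1-2-6-3; Okafor is ranked above Weber even though Weber lies between Okafor and the peak Diaz on the axis — preferences dip and rise again. Not single-peaked.
Type 4 violates single-peakedness, so the profile is not single-peaked on this axis.

no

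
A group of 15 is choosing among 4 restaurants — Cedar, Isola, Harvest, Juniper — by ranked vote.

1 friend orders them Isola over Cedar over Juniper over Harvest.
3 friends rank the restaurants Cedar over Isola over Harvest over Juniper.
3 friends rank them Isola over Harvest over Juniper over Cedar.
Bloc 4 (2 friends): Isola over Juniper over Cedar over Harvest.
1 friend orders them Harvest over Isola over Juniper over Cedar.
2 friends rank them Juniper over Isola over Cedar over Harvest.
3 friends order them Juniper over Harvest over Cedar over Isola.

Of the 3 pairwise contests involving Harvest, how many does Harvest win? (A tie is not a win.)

0

Harvest against each rival (15 friends):
Harvest vs Cedar: 3+1+3 = 7 for Harvest, 8 for Cedar — Cedar by 8–7.
Harvest vs Isola: Isola wins 11–4.
Harvest vs Juniper: 3+3+1 = 7 for Harvest, 8 for Juniper — Juniper by 8–7.
Harvest beats no one; loses to Cedar, Isola, Juniper — 0 pairwise wins.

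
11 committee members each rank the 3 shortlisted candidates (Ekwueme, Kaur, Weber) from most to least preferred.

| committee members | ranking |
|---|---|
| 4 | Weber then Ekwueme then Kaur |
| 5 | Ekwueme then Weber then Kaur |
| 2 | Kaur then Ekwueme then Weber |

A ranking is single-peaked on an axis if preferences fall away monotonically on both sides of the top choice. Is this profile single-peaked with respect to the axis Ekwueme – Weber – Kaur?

no

Axis positions: Ekwueme=1, Weber=2, Kaur=3.
Cluster 1 (peak Weber at position 2): ranking walks positions 2-1-3, expanding outward from the peak — single-peaked.
Cluster 2 (peak Ekwueme at position 1): ranking walks positions 1-2-3, expanding outward from the peak — single-peaked.
Cluster 3: ranking walks positions 3-1-2; Ekwueme is ranked above Weber even though Weber lies between Ekwueme and the peak Kaur on the axis — preferences dip and rise again. Not single-peaked.
Cluster 3 violates single-peakedness, so the profile is not single-peaked on this axis.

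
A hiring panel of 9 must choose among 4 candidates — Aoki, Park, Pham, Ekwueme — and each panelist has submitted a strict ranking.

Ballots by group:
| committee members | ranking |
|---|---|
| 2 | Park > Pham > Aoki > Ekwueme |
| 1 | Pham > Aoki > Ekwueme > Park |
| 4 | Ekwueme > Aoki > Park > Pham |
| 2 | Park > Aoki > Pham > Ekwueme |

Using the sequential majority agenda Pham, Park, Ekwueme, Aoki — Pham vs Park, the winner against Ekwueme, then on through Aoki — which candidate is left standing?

Aoki

Round 1: Pham vs Park — 1–8, Park advances.
Round 2: Park vs Ekwueme — 4–5, Ekwueme advances.
Round 3: Ekwueme vs Aoki — 4–5, Aoki advances.
Aoki survives the agenda.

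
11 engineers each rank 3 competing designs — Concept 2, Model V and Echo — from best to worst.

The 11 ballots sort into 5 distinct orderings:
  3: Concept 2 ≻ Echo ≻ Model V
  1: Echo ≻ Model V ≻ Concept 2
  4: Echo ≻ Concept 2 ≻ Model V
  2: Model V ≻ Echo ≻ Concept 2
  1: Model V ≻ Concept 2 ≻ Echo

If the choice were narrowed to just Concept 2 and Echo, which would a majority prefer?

Echo

Ballots ranking Concept 2 above Echo: 3 + 1 = 4.
Ballots ranking Echo above Concept 2: 11 − 4 = 7.
Echo wins the head-to-head 7–4.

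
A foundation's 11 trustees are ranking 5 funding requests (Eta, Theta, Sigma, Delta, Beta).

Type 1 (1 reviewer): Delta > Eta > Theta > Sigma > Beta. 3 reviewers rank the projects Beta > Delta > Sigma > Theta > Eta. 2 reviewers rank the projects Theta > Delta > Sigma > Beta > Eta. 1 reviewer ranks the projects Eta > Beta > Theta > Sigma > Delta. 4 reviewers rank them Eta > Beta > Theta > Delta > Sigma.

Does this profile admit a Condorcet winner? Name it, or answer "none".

none

Pairwise majorities:
Eta vs Theta: 6 to 5, Eta.
Eta vs Sigma: Eta is ranked higher on 1+1+4 = 6 ballots, Sigma on 5. Eta wins 6–5.
Eta vs Delta: 1+4 = 5 for Eta, 6 for Delta — Delta by 6–5.
Eta vs Beta: Eta preferred on 1+1+4 = 6 ballots; Eta wins 6–5.
Theta vs Sigma: Theta is ranked higher on 1+2+1+4 = 8 ballots, Sigma on 3. Theta wins 8–3.
Theta vs Delta: Theta preferred on 2+1+4 = 7 ballots; Theta wins 7–4.
Theta vs Beta: 3 to 8, Beta.
Sigma vs Delta: 1 for Sigma, 10 for Delta — Delta by 10–1.
Sigma vs Beta: 3 to 8, Beta.
Delta vs Beta: Delta is ranked higher on 1+2 = 3 ballots, Beta on 8. Beta wins 8–3.
No project is unbeaten: Eta loses to Delta; Theta loses to Eta; Sigma loses to Eta; Delta loses to Theta; Beta loses to Eta. In particular Eta beats Theta beats Delta beats Eta is a majority cycle — no Condorcet winner exists.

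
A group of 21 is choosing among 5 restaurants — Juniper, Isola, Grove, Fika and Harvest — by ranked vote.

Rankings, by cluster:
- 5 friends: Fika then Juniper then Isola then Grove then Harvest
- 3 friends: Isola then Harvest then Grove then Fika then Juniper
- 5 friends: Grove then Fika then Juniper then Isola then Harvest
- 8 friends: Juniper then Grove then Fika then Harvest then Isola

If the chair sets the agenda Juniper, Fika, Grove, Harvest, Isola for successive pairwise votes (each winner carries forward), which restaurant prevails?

Grove

Round 1: Juniper vs Fika — 8–13, Fika advances.
Round 2: Fika vs Grove — 5–16, Grove advances.
Round 3: Grove vs Harvest — 18–3, Grove advances.
Round 4: Grove vs Isola — 13–8, Grove advances.
Grove survives the agenda.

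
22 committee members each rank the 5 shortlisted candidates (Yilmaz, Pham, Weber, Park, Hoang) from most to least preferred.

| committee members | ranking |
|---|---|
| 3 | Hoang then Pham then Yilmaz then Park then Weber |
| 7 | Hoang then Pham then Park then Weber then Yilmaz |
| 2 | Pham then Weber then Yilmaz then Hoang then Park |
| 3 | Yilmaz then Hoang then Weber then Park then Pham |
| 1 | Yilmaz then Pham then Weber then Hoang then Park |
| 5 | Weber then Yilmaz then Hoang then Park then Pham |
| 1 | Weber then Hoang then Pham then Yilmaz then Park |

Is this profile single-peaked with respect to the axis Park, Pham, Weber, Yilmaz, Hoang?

Axis positions: Park=1, Pham=2, Weber=3, Yilmaz=4, Hoang=5.
Faction 1: ranking walks positions 5-2-4-1-3; Pham is ranked above Yilmaz even though Yilmaz lies between Pham and the peak Hoang on the axis — preferences dip and rise again. Not single-peaked.
Faction 2: ranking walks positions 5-2-1-3-4; Pham is ranked above Yilmaz even though Yilmaz lies between Pham and the peak Hoang on the axis — preferences dip and rise again. Not single-peaked.
Faction 3 (peak Pham at position 2): ranking walks positions 2-3-4-5-1, expanding outward from the peak — single-peaked.
Faction 4: ranking walks positions 4-5-3-1-2; Park is ranked above Pham even though Pham lies between Park and the peak Yilmaz on the axis — preferences dip and rise again. Not single-peaked.
Faction 5: ranking walks positions 4-2-3-5-1; Pham is ranked above Weber even though Weber lies between Pham and the peak Yilmaz on the axis — preferences dip and rise again. Not single-peaked.
Faction 6: ranking walks positions 3-4-5-1-2; Park is ranked above Pham even though Pham lies between Park and the peak Weber on the axis — preferences dip and rise again. Not single-peaked.
Faction 7: ranking walks positions 3-5-2-4-1; Hoang is ranked above Yilmaz even though Yilmaz lies between Hoang and the peak Weber on the axis — preferences dip and rise again. Not single-peaked.
Faction 1 violates single-peakedness, so the profile is not single-peaked on this axis.

no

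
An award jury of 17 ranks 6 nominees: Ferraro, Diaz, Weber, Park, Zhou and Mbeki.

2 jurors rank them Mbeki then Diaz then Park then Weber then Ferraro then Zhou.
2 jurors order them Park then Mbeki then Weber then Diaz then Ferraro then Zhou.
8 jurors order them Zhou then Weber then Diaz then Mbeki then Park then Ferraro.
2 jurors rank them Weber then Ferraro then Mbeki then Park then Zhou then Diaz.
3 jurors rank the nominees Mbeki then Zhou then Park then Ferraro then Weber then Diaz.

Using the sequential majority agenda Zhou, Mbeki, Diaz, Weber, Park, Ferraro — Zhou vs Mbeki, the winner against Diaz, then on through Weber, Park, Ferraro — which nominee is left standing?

Weber

Round 1: Zhou vs Mbeki — 8–9, Mbeki advances.
Round 2: Mbeki vs Diaz — 9–8, Mbeki advances.
Round 3: Mbeki vs Weber — 7–10, Weber advances.
Round 4: Weber vs Park — 10–7, Weber advances.
Round 5: Weber vs Ferraro — 14–3, Weber advances.
Weber survives the agenda.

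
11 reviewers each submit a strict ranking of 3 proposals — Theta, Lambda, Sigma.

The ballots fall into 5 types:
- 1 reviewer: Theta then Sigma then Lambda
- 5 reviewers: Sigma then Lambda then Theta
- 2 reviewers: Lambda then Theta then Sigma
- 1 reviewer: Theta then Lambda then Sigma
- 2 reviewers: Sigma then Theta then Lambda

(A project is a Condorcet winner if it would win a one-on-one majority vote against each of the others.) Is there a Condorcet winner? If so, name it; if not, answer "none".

Pairwise majorities:
Theta–Lambda: Lambda 7–4.
Theta vs Sigma: Sigma wins 7–4.
Lambda vs Sigma: Sigma wins 8–3.
Sigma wins every pairwise contest, so Sigma is the Condorcet winner.

Sigma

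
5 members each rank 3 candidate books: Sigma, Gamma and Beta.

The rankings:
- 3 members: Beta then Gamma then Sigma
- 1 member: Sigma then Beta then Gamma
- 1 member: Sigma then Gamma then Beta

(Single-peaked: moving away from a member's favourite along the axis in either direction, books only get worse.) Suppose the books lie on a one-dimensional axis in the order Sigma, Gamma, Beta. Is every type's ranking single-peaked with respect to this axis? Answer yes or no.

Axis positions: Sigma=1, Gamma=2, Beta=3.
Type 1 (peak Beta at position 3): ranking walks positions 3-2-1, expanding outward from the peak — single-peaked.
Type 2: ranking walks positions 1-3-2; Beta is ranked above Gamma even though Gamma lies between Beta and the peak Sigma on the axis — preferences dip and rise again. Not single-peaked.
Type 3 (peak Sigma at position 1): ranking walks positions 1-2-3, expanding outward from the peak — single-peaked.
Type 2 violates single-peakedness, so the profile is not single-peaked on this axis.

no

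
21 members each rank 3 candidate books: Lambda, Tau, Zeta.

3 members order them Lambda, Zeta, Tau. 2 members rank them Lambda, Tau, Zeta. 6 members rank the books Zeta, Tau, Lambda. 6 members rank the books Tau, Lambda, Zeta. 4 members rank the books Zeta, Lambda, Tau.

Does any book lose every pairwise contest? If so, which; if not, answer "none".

Pairwise majorities:
Lambda–Tau: Tau 12–9.
Lambda vs Zeta: Lambda is ranked higher on 3+2+6 = 11 ballots, Zeta on 10. Lambda wins 11–10.
Tau vs Zeta: 2+6 = 8 for Tau, 13 for Zeta — Zeta by 13–8.
Each book has at least one pairwise win (Lambda beats Zeta; Tau beats Lambda; Zeta beats Tau) — no Condorcet loser.

none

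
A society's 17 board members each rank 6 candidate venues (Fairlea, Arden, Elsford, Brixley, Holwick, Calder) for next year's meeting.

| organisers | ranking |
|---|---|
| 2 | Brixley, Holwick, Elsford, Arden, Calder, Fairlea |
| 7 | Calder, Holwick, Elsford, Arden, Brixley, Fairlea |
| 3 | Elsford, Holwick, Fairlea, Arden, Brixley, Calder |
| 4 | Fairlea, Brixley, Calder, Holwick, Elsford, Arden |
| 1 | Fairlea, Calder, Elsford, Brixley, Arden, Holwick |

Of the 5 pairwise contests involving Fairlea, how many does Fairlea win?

Fairlea against each rival (17 organisers):
Fairlea–Arden: Arden 9–8.
Fairlea vs Elsford: Fairlea is ranked higher on 4+1 = 5 ballots, Elsford on 12. Elsford wins 12–5.
Fairlea–Brixley: Brixley 9–8.
Fairlea vs Holwick: Holwick, 12–5.
Fairlea vs Calder: 8 to 9, Calder.
Fairlea beats no one; loses to Arden, Elsford, Brixley, Holwick, Calder — 0 pairwise wins.

0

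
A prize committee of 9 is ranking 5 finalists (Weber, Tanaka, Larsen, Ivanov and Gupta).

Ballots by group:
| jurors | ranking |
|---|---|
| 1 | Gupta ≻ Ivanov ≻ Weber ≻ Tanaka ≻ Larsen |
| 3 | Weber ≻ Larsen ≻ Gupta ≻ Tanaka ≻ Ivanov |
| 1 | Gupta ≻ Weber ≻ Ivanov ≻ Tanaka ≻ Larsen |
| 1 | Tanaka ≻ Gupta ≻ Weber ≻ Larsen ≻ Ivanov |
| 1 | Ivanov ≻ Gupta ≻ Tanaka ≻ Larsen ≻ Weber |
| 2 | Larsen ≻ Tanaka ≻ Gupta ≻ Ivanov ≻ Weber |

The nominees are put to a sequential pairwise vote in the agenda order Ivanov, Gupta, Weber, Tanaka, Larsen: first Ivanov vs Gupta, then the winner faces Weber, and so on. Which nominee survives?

Round 1: Ivanov vs Gupta — 1–8, Gupta advances.
Round 2: Gupta vs Weber — 6–3, Gupta advances.
Round 3: Gupta vs Tanaka — 6–3, Gupta advances.
Round 4: Gupta vs Larsen — 4–5, Larsen advances.
Larsen survives the agenda.

Larsen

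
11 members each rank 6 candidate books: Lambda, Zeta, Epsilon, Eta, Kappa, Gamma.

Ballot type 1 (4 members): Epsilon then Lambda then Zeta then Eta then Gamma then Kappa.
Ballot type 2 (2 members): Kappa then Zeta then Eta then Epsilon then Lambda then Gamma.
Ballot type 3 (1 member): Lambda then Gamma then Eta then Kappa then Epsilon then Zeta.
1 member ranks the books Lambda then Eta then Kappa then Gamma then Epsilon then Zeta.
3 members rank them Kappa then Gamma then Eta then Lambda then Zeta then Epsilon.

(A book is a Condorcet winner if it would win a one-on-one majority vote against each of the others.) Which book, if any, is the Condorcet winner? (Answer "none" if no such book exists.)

none

Head-to-head results (11 members):
Lambda vs Zeta: Lambda, 9–2.
Lambda–Epsilon: Epsilon 6–5.
Lambda–Eta: Lambda 6–5.
Lambda vs Kappa: Lambda wins 6–5.
Lambda–Gamma: Lambda 8–3.
Zeta vs Epsilon: Epsilon wins 6–5.
Zeta–Eta: Zeta 6–5.
Zeta vs Kappa: Kappa wins 7–4.
Zeta vs Gamma: Zeta wins 6–5.
Epsilon vs Eta: Eta wins 7–4.
Epsilon vs Kappa: Kappa wins 7–4.
Epsilon vs Gamma: Epsilon wins 6–5.
Eta vs Kappa: Eta wins 6–5.
Eta vs Gamma: Eta, 7–4.
Kappa–Gamma: Kappa 6–5.
Every book loses at least once (Lambda loses to Epsilon; Zeta loses to Lambda; Epsilon loses to Eta; Eta loses to Lambda; Kappa loses to Lambda; Gamma loses to Lambda). The majority relation contains the cycle Lambda beats Eta beats Epsilon beats Lambda, so there is no Condorcet winner.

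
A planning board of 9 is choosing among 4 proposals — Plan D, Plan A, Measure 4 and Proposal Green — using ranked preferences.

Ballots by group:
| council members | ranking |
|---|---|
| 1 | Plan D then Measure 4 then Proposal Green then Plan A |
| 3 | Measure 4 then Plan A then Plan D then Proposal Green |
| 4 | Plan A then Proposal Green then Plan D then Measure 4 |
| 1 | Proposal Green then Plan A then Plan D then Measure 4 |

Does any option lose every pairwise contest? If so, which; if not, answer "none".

Measure 4

Pairwise majorities:
Plan D–Plan A: Plan A 8–1.
Plan D–Measure 4: Plan D 6–3.
Plan D vs Proposal Green: 4 to 5, Proposal Green.
Plan A vs Measure 4: Plan A wins 5–4.
Plan A vs Proposal Green: Plan A wins 7–2.
Measure 4–Proposal Green: Proposal Green 5–4.
Measure 4 loses to every other option — it is the Condorcet loser.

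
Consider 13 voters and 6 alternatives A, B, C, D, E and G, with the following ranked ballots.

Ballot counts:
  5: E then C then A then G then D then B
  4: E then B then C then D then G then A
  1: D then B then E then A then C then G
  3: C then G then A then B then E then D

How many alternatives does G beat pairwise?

G against each rival (13 voters):
G vs A: 4+3 = 7 for G, 6 for A — G by 7–6.
G vs B: G is ranked higher on 5+3 = 8 ballots, B on 5. G wins 8–5.
G vs C: G is ranked higher on 0 ballots, C on 13. C wins 13–0.
G vs D: 5+3 = 8 for G, 5 for D — G by 8–5.
G vs E: G preferred on 3 ballots; E wins 10–3.
G beats A, B, D; loses to C, E — 3 pairwise wins.

3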